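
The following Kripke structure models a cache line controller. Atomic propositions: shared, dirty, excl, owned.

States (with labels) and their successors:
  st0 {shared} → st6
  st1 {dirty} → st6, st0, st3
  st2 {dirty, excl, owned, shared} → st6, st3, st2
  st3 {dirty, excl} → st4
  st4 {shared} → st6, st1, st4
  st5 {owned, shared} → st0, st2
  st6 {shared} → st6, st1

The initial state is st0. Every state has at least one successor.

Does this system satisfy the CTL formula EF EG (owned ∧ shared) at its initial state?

States satisfying EG (owned ∧ shared): {st2, st5}.
States satisfying EF EG (owned ∧ shared): {st2, st5}.
No suitable path/successor from st0 witnesses the formula.
st0 ∉ Sat(EF EG (owned ∧ shared)).

No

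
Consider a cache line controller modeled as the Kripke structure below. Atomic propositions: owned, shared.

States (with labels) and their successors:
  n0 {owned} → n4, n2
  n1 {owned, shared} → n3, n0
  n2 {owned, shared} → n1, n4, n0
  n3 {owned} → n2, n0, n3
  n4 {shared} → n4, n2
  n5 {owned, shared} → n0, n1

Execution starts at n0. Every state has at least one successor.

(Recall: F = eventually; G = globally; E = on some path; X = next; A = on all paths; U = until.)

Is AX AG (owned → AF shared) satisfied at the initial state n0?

States satisfying AG (owned → AF shared): ∅.
States satisfying AX AG (owned → AF shared): ∅.
n0 ∉ Sat(AX AG (owned → AF shared)).

Does not hold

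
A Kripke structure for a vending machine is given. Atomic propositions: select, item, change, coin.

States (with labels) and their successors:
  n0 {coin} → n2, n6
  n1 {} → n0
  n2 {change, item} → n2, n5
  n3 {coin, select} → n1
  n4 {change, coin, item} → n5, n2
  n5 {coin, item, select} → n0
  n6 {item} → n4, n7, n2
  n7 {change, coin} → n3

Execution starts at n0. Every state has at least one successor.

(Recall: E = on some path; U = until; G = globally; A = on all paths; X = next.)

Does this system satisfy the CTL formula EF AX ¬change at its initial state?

States satisfying AX ¬change: {n1, n3, n5, n7}.
States satisfying EF AX ¬change: {n0, n1, n2, n3, n4, n5, n6, n7}.
Some path from n0 reaches a state where AX ¬change holds.
n0 ∈ Sat(EF AX ¬change).

Yes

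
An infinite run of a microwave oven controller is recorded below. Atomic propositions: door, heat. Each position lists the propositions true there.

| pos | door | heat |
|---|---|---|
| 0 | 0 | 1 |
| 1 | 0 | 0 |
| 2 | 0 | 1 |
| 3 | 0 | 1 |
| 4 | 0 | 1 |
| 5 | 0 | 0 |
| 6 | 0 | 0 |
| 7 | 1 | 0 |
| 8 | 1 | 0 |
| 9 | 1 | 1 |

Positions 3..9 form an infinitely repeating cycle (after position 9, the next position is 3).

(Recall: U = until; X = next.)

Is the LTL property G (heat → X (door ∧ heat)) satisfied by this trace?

heat → X (door ∧ heat) must hold at every position from 0 onward. It fails at position 0, so G (heat → X (door ∧ heat)) is false.
Positions where heat holds: 0, 2, 3, 4, 9.
Check X (door ∧ heat) at each: 0→fails, 2→fails, 3→fails, 4→fails, 9→fails.

Does not hold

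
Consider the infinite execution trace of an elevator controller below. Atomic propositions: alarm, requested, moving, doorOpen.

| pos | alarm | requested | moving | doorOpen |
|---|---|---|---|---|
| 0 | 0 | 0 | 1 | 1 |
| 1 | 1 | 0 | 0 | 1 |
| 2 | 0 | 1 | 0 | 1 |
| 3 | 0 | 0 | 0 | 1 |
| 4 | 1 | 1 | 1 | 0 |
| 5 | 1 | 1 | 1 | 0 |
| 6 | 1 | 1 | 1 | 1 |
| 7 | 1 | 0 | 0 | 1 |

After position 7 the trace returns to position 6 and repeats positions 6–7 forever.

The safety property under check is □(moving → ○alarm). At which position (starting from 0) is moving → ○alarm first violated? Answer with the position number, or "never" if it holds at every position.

never

moving → ○alarm holds at every position 0..7, and those are all the positions the trace ever visits, so the invariant □(moving → ○alarm) is never violated.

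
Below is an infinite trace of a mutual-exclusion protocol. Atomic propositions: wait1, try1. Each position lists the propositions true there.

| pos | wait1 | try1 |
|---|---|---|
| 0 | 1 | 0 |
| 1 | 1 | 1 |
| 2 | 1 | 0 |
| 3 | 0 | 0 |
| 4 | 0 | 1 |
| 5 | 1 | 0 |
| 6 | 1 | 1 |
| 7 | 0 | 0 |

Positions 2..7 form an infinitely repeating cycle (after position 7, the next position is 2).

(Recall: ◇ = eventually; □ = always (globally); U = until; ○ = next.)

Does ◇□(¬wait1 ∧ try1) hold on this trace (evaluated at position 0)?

Does not hold

□(¬wait1 ∧ try1) is false at every position 0..7, so it never becomes true and ◇□(¬wait1 ∧ try1) fails.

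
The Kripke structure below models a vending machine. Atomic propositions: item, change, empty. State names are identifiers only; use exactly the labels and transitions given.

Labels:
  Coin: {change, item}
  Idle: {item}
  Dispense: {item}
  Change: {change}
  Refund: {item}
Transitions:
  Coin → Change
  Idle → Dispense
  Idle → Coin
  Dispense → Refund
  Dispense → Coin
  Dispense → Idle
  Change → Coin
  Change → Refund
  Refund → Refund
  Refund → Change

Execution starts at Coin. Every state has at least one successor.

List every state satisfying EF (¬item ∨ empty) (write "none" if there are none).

States satisfying ¬item ∨ empty: {Change}.
States satisfying EF (¬item ∨ empty): {Coin, Idle, Dispense, Change, Refund}.

{Coin, Idle, Dispense, Change, Refund}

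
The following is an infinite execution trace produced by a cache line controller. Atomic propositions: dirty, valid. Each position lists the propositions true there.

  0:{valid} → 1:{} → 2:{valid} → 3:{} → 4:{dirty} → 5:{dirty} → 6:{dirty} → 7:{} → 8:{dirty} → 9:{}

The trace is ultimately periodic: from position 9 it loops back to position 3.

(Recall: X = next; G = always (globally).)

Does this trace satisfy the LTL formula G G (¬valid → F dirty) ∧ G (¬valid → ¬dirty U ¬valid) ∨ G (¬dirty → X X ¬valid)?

¬dirty → X X ¬valid must hold at every position from 0 onward. It fails at position 0, so G (¬dirty → X X ¬valid) is false.
Positions where ¬dirty holds: 0, 1, 2, 3, 7, 9.
Check X X ¬valid at each: 0→fails, 1→ok, 2→ok, 3→ok, 7→ok, 9→ok.
At position 0: G G (¬valid → F dirty) ∧ G (¬valid → ¬dirty U ¬valid) is true; G (¬dirty → X X ¬valid) is false; so G G (¬valid → F dirty) ∧ G (¬valid → ¬dirty U ¬valid) ∨ G (¬dirty → X X ¬valid) is true.

Yes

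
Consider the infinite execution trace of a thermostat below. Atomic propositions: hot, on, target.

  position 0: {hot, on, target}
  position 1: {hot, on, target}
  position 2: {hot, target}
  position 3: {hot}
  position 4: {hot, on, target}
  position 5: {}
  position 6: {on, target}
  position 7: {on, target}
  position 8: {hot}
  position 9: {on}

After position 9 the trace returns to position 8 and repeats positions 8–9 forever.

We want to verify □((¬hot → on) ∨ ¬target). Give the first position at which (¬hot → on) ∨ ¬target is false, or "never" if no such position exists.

(¬hot → on) ∨ ¬target holds at every position 0..9, and those are all the positions the trace ever visits, so the invariant □((¬hot → on) ∨ ¬target) is never violated.

never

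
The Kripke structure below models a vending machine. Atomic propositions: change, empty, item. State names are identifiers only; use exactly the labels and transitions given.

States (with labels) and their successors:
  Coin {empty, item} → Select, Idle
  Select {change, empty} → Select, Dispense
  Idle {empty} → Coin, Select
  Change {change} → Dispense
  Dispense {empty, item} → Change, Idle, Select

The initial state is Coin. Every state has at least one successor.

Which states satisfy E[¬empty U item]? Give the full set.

{Coin, Change, Dispense}

States satisfying ¬empty: {Change}.
States satisfying item: {Coin, Dispense}.
States satisfying E[¬empty U item]: {Coin, Change, Dispense}.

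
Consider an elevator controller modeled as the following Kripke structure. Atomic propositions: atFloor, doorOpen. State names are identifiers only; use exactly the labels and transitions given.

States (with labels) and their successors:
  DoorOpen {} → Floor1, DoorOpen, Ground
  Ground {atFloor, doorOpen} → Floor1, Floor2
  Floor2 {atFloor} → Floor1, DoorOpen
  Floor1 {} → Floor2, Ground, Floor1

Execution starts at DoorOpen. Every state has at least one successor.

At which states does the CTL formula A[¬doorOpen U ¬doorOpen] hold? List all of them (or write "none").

States satisfying ¬doorOpen: {DoorOpen, Floor2, Floor1}.
States satisfying A[¬doorOpen U ¬doorOpen]: {DoorOpen, Floor2, Floor1}.

{DoorOpen, Floor2, Floor1}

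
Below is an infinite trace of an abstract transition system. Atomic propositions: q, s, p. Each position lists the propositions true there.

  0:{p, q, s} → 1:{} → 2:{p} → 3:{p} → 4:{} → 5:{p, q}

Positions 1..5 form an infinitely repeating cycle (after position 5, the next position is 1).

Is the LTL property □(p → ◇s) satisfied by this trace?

p → ◇s must hold at every position from 0 onward. It fails at position 2, so □(p → ◇s) is false.
Positions where p holds: 0, 2, 3, 5.
Check ◇s at each: 0→ok, 2→fails, 3→fails, 5→fails.

Violated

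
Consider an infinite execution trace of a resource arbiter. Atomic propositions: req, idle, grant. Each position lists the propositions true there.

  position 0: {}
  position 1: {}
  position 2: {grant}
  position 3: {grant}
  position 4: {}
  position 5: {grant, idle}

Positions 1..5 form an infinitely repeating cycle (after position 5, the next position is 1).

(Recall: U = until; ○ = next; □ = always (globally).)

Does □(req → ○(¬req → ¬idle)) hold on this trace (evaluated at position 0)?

req → ○(¬req → ¬idle) holds at every position 0..5, and those are all positions ever visited, so □(req → ○(¬req → ¬idle)) holds.

Holds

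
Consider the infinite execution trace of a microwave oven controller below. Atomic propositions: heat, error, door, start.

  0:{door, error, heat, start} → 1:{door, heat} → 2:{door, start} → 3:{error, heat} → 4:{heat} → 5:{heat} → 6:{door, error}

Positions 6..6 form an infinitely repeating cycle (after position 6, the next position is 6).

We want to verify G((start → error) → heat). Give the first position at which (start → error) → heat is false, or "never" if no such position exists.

Check (start → error) → heat at each position in order: 0 ✓, 1 ✓, 2 ✓, 3 ✓, 4 ✓, 5 ✓.
At position 6 the labels are {door, error}, so (start → error) → heat is false there. This is the first violation.

6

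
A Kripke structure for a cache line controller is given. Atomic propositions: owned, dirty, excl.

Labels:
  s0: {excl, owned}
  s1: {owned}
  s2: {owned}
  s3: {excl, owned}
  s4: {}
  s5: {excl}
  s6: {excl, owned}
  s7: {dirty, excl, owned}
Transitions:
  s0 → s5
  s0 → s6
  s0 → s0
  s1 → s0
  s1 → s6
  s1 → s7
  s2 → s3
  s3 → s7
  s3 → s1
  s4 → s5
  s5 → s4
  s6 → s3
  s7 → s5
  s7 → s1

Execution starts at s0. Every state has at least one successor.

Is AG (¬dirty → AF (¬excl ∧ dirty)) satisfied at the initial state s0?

States satisfying ¬dirty → AF (¬excl ∧ dirty): {s7}.
States satisfying AG (¬dirty → AF (¬excl ∧ dirty)): ∅.
s0 is reachable from s0 and violates ¬dirty → AF (¬excl ∧ dirty), so AG fails at s0.
s0 ∉ Sat(AG (¬dirty → AF (¬excl ∧ dirty))).

No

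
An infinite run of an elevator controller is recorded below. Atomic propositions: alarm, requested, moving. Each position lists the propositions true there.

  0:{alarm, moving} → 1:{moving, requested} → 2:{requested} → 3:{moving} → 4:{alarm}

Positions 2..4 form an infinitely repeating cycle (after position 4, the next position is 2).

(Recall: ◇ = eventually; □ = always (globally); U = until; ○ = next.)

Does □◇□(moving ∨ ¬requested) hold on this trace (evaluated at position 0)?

◇□(moving ∨ ¬requested) must hold at every position from 0 onward. It fails at position 0, so □◇□(moving ∨ ¬requested) is false.

No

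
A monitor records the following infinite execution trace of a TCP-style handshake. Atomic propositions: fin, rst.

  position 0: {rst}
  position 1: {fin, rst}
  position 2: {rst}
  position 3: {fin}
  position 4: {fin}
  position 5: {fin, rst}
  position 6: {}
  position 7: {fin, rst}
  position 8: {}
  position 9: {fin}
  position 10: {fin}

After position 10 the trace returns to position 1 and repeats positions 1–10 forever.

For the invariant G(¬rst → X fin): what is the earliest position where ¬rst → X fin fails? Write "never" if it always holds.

never

¬rst → X fin holds at every position 0..10, and those are all the positions the trace ever visits, so the invariant G(¬rst → X fin) is never violated.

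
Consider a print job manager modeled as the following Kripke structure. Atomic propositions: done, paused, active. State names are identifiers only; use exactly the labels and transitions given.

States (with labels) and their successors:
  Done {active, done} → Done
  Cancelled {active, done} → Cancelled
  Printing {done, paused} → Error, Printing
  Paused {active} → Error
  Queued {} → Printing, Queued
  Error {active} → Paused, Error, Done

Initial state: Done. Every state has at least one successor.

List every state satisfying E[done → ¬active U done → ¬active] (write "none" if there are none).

States satisfying done → ¬active: {Printing, Paused, Queued, Error}.
States satisfying E[done → ¬active U done → ¬active]: {Printing, Paused, Queued, Error}.

{Printing, Paused, Queued, Error}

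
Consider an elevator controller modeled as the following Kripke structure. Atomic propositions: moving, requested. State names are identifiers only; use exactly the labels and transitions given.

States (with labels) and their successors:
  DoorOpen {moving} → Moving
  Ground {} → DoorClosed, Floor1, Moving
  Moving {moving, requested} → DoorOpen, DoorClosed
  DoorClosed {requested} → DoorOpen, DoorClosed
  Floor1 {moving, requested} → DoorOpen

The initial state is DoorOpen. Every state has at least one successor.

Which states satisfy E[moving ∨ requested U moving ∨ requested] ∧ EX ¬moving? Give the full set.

States satisfying moving ∨ requested: {DoorOpen, Moving, DoorClosed, Floor1}.
States satisfying E[moving ∨ requested U moving ∨ requested]: {DoorOpen, Moving, DoorClosed, Floor1}.
States satisfying ¬moving: {Ground, DoorClosed}.
States satisfying EX ¬moving: {Ground, Moving, DoorClosed}.
States satisfying E[moving ∨ requested U moving ∨ requested] ∧ EX ¬moving: {Moving, DoorClosed}.

{Moving, DoorClosed}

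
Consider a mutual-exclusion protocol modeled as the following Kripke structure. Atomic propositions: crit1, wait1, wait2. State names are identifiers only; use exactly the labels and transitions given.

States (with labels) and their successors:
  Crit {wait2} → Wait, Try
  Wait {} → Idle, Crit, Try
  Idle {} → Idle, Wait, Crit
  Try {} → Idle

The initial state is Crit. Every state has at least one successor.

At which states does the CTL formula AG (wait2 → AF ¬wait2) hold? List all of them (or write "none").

States satisfying wait2 → AF ¬wait2: {Crit, Wait, Idle, Try}.
States satisfying AG (wait2 → AF ¬wait2): {Crit, Wait, Idle, Try}.

{Crit, Wait, Idle, Try}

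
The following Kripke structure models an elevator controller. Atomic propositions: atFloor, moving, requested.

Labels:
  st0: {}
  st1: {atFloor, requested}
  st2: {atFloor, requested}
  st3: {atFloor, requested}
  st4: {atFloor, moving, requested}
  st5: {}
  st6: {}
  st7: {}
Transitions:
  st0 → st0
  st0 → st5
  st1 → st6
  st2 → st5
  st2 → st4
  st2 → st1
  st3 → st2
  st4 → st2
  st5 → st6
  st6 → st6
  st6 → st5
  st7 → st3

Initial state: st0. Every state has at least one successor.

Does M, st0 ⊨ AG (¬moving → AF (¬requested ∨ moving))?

States satisfying ¬moving → AF (¬requested ∨ moving): {st0, st1, st2, st3, st4, st5, st6, st7}.
States satisfying AG (¬moving → AF (¬requested ∨ moving)): {st0, st1, st2, st3, st4, st5, st6, st7}.
Every state reachable from st0 satisfies ¬moving → AF (¬requested ∨ moving).
st0 ∈ Sat(AG (¬moving → AF (¬requested ∨ moving))).

Satisfied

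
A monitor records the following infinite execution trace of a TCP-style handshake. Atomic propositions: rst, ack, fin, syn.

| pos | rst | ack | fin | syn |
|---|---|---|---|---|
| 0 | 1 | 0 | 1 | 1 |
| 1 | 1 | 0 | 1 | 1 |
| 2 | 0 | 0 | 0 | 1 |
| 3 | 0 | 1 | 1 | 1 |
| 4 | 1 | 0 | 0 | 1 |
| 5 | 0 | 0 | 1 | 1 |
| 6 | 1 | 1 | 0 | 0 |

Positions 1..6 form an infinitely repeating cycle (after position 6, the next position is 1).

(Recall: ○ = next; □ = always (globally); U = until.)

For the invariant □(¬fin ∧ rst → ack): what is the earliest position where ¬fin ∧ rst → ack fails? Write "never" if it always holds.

4

Check ¬fin ∧ rst → ack at each position in order: 0 ✓, 1 ✓, 2 ✓, 3 ✓.
At position 4 the labels are {rst, syn}, so ¬fin ∧ rst → ack is false there. This is the first violation.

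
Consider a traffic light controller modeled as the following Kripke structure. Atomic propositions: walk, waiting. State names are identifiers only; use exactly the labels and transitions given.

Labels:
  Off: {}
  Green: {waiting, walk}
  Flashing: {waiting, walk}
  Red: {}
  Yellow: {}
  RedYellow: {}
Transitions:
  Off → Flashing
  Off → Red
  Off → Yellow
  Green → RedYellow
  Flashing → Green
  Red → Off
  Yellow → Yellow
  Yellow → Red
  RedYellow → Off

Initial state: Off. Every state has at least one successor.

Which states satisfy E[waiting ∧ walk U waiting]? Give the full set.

States satisfying waiting ∧ walk: {Green, Flashing}.
States satisfying waiting: {Green, Flashing}.
States satisfying E[waiting ∧ walk U waiting]: {Green, Flashing}.

{Green, Flashing}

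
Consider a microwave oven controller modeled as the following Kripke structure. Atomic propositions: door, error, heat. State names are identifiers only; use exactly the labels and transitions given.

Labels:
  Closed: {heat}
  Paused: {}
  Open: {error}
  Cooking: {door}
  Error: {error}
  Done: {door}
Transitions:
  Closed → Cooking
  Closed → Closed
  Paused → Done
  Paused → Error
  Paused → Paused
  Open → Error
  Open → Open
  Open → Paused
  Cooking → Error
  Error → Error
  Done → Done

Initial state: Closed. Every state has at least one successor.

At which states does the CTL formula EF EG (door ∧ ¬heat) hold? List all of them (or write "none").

States satisfying EG (door ∧ ¬heat): {Done}.
States satisfying EF EG (door ∧ ¬heat): {Paused, Open, Done}.

{Paused, Open, Done}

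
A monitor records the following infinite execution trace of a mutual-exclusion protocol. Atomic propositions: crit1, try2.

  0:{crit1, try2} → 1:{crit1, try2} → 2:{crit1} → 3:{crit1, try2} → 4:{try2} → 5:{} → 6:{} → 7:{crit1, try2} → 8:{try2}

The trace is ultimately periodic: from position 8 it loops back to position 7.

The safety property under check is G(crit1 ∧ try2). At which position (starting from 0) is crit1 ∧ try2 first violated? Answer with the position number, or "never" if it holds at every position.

Check crit1 ∧ try2 at each position in order: 0 ✓, 1 ✓.
At position 2 the labels are {crit1}, so crit1 ∧ try2 is false there. This is the first violation.

2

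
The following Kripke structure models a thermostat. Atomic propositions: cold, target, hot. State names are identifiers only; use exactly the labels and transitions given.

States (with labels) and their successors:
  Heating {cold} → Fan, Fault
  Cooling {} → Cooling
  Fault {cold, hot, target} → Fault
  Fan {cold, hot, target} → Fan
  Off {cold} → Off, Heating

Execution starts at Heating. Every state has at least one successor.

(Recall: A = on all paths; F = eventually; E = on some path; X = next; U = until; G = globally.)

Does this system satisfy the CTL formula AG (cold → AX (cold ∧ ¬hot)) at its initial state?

States satisfying cold → AX (cold ∧ ¬hot): {Cooling, Off}.
States satisfying AG (cold → AX (cold ∧ ¬hot)): {Cooling}.
Fan is reachable from Heating and violates cold → AX (cold ∧ ¬hot), so AG fails at Heating.
Heating ∉ Sat(AG (cold → AX (cold ∧ ¬hot))).

Does not hold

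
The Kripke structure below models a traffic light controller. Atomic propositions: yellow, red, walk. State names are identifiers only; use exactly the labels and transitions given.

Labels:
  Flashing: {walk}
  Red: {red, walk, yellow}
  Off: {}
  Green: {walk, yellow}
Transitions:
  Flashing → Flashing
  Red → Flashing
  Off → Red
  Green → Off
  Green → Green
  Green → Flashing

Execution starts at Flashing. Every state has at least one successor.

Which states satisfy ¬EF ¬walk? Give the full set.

{Flashing, Red}

States satisfying ¬walk: {Off}.
States satisfying EF ¬walk: {Off, Green}.
States satisfying ¬EF ¬walk: {Flashing, Red}.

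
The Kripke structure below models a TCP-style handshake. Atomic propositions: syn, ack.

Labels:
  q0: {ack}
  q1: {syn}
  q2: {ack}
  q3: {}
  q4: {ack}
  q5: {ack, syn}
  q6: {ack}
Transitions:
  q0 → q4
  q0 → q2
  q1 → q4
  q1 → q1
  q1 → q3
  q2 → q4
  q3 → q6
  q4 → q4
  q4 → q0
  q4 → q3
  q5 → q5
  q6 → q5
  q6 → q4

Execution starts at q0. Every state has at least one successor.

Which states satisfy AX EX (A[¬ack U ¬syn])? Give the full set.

States satisfying EX (A[¬ack U ¬syn]): {q0, q1, q2, q3, q4, q6}.
States satisfying AX EX (A[¬ack U ¬syn]): {q0, q1, q2, q3, q4}.

{q0, q1, q2, q3, q4}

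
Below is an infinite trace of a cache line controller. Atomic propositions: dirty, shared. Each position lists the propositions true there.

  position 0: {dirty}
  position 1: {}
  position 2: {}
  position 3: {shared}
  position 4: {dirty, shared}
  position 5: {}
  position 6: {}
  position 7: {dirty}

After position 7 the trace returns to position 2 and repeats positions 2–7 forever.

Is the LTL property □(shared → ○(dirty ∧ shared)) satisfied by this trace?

Violated

shared → ○(dirty ∧ shared) must hold at every position from 0 onward. It fails at position 4, so □(shared → ○(dirty ∧ shared)) is false.
Positions where shared holds: 3, 4.
Check ○(dirty ∧ shared) at each: 3→ok, 4→fails.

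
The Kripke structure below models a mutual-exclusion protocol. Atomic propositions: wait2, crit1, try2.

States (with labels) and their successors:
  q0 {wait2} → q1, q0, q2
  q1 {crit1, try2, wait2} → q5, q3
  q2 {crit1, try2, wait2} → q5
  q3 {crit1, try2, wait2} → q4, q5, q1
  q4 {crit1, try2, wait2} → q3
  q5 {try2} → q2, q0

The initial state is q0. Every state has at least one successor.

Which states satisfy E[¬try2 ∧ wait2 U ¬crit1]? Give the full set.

States satisfying ¬try2 ∧ wait2: {q0}.
States satisfying ¬crit1: {q0, q5}.
States satisfying E[¬try2 ∧ wait2 U ¬crit1]: {q0, q5}.

{q0, q5}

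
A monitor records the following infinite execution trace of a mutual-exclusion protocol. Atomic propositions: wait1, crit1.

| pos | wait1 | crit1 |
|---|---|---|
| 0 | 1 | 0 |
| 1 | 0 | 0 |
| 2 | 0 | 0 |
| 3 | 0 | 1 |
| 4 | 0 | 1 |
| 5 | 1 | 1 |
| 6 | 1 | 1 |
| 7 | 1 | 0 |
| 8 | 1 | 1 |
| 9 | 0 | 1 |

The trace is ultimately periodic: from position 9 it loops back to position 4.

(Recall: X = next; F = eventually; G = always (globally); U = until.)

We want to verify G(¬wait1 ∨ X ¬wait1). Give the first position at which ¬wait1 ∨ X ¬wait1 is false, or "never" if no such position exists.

Check ¬wait1 ∨ X ¬wait1 at each position in order: 0 ✓, 1 ✓, 2 ✓, 3 ✓, 4 ✓.
At position 5 the labels are {crit1, wait1} and the next position 6 has {crit1, wait1}, so ¬wait1 ∨ X ¬wait1 is false there. This is the first violation.

5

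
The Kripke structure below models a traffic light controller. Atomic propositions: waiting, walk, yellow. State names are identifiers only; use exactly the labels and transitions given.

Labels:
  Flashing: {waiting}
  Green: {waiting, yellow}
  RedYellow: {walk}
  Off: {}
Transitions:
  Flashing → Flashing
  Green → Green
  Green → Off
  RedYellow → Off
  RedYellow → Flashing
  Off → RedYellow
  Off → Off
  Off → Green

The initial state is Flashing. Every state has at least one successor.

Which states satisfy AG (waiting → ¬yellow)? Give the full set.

States satisfying waiting → ¬yellow: {Flashing, RedYellow, Off}.
States satisfying AG (waiting → ¬yellow): {Flashing}.

{Flashing}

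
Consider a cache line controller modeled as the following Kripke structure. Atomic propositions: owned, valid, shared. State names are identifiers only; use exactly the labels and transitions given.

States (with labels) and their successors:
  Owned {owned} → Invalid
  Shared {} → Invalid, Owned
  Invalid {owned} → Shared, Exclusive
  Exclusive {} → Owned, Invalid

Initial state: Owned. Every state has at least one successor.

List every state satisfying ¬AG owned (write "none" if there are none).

{Owned, Shared, Invalid, Exclusive}

States satisfying owned: {Owned, Invalid}.
States satisfying AG owned: ∅.
States satisfying ¬AG owned: {Owned, Shared, Invalid, Exclusive}.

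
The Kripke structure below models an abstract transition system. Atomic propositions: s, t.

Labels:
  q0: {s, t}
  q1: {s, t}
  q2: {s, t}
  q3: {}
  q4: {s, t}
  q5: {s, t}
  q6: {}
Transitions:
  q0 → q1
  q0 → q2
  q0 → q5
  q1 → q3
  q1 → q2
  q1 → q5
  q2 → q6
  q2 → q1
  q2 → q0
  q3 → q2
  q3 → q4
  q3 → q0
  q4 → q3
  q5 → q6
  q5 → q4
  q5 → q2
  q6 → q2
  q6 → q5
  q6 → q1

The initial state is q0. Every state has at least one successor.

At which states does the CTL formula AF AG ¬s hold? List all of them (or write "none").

States satisfying AG ¬s: ∅.
States satisfying AF AG ¬s: ∅.

none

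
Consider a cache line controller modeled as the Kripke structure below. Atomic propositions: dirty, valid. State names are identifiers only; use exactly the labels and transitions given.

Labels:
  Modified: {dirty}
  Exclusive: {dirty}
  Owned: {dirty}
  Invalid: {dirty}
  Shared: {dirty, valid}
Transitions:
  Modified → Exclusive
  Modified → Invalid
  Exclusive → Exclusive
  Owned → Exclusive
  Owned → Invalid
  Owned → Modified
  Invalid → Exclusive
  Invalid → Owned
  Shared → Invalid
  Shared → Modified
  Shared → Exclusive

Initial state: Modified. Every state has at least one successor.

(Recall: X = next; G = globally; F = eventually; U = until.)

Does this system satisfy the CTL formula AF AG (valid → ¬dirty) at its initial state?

States satisfying AG (valid → ¬dirty): {Modified, Exclusive, Owned, Invalid}.
States satisfying AF AG (valid → ¬dirty): {Modified, Exclusive, Owned, Invalid, Shared}.
Modified ∈ Sat(AF AG (valid → ¬dirty)).

Holds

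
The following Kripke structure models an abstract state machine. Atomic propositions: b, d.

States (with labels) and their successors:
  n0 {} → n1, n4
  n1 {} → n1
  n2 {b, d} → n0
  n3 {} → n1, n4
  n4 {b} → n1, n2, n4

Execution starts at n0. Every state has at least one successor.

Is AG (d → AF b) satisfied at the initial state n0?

Satisfied

States satisfying d → AF b: {n0, n1, n2, n3, n4}.
States satisfying AG (d → AF b): {n0, n1, n2, n3, n4}.
Every state reachable from n0 satisfies d → AF b.
n0 ∈ Sat(AG (d → AF b)).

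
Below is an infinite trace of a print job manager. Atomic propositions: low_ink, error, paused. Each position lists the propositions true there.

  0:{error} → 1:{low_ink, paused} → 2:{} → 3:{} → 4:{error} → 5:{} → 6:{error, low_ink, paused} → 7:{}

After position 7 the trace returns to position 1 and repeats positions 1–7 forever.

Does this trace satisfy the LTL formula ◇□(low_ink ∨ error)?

No

□(low_ink ∨ error) is false at every position 0..7, so it never becomes true and ◇□(low_ink ∨ error) fails.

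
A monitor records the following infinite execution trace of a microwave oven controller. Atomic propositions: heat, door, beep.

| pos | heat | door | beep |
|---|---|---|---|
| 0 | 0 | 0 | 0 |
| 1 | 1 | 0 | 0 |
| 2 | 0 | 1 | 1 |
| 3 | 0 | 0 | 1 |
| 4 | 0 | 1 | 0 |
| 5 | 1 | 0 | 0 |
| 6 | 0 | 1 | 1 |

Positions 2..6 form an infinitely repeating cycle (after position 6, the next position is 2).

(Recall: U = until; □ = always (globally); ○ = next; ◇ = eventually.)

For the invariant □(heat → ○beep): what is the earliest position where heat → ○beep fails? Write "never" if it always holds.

never

heat → ○beep holds at every position 0..6, and those are all the positions the trace ever visits, so the invariant □(heat → ○beep) is never violated.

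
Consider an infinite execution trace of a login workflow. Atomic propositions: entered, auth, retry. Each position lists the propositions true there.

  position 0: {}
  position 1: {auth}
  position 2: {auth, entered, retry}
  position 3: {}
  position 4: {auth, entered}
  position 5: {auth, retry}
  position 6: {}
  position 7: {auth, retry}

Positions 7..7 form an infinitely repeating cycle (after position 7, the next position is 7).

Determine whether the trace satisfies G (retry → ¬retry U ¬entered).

retry → ¬retry U ¬entered must hold at every position from 0 onward. It fails at position 2, so G (retry → ¬retry U ¬entered) is false.
Positions where retry holds: 2, 5, 7.
Check ¬retry U ¬entered at each: 2→fails, 5→ok, 7→ok.

No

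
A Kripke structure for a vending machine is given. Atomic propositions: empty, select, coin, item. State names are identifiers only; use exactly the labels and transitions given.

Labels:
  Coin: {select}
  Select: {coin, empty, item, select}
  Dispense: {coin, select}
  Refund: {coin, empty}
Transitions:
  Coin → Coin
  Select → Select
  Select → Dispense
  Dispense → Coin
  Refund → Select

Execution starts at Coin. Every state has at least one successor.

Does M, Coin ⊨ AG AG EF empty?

States satisfying AG EF empty: ∅.
States satisfying AG AG EF empty: ∅.
Coin is reachable from Coin and violates AG EF empty, so AG fails at Coin.
Coin ∉ Sat(AG AG EF empty).

No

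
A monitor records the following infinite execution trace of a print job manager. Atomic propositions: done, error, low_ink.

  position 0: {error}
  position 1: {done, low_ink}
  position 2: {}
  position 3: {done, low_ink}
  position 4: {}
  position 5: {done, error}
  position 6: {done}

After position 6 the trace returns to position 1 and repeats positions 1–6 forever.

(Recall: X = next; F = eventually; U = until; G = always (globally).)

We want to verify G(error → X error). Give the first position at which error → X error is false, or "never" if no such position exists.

At position 0 the labels are {error} and the next position 1 has {done, low_ink}, so error → X error is false there. This is the first violation.

0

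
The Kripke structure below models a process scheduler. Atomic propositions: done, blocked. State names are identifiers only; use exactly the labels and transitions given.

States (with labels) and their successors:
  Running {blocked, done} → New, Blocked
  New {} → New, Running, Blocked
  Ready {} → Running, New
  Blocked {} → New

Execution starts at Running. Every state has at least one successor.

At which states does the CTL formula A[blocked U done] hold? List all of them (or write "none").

States satisfying blocked: {Running}.
States satisfying done: {Running}.
States satisfying A[blocked U done]: {Running}.

{Running}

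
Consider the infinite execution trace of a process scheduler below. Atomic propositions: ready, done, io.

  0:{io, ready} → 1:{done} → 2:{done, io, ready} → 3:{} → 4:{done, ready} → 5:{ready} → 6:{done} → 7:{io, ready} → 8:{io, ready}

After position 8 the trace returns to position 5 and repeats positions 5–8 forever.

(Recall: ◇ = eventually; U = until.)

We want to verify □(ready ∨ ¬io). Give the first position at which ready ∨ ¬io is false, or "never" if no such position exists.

never

ready ∨ ¬io holds at every position 0..8, and those are all the positions the trace ever visits, so the invariant □(ready ∨ ¬io) is never violated.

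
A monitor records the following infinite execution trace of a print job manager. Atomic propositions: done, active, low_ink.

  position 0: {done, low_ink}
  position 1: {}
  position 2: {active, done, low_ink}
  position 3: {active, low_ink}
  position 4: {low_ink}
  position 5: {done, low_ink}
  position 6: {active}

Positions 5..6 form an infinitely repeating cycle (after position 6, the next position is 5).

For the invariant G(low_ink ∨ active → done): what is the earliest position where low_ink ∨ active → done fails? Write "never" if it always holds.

Check low_ink ∨ active → done at each position in order: 0 ✓, 1 ✓, 2 ✓.
At position 3 the labels are {active, low_ink}, so low_ink ∨ active → done is false there. This is the first violation.

3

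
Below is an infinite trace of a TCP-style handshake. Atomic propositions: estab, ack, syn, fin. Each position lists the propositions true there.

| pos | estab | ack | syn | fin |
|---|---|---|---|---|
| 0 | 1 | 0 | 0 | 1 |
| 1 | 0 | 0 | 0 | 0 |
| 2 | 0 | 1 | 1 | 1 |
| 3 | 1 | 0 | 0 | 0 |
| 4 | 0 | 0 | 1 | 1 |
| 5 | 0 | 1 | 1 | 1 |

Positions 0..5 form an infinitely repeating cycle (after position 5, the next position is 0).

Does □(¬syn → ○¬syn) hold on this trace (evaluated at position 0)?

¬syn → ○¬syn must hold at every position from 0 onward. It fails at position 1, so □(¬syn → ○¬syn) is false.
Positions where ¬syn holds: 0, 1, 3.
Check ○¬syn at each: 0→ok, 1→fails, 3→fails.

Does not hold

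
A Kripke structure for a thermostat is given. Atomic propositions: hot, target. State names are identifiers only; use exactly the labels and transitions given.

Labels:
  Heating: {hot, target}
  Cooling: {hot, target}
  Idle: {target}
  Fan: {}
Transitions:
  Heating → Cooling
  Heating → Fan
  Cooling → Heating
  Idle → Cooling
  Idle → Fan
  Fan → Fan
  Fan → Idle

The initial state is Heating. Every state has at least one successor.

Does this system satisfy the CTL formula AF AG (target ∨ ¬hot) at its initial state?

States satisfying AG (target ∨ ¬hot): {Heating, Cooling, Idle, Fan}.
States satisfying AF AG (target ∨ ¬hot): {Heating, Cooling, Idle, Fan}.
Heating ∈ Sat(AF AG (target ∨ ¬hot)).

Yes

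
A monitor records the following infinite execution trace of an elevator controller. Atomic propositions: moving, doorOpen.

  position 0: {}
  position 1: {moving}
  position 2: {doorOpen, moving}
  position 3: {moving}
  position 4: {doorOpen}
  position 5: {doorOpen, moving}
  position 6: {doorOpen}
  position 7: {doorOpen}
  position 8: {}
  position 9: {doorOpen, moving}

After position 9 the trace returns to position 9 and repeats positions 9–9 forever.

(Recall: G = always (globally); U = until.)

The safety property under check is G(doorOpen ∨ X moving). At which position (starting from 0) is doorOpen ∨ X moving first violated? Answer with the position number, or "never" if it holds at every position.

Check doorOpen ∨ X moving at each position in order: 0 ✓, 1 ✓, 2 ✓.
At position 3 the labels are {moving} and the next position 4 has {doorOpen}, so doorOpen ∨ X moving is false there. This is the first violation.

3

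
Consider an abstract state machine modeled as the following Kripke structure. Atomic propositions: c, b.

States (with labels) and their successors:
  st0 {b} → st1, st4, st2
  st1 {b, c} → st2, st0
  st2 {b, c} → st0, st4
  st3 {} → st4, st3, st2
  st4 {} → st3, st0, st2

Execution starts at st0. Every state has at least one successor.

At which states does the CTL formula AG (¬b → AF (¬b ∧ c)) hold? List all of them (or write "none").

none

States satisfying ¬b → AF (¬b ∧ c): {st0, st1, st2}.
States satisfying AG (¬b → AF (¬b ∧ c)): ∅.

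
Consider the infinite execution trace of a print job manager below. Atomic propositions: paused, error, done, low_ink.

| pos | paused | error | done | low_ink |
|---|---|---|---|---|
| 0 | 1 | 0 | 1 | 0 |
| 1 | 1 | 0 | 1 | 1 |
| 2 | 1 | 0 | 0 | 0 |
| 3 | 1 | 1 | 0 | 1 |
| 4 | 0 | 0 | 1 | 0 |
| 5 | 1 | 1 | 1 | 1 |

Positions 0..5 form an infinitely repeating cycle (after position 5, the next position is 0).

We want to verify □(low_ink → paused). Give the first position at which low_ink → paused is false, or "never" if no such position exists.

low_ink → paused holds at every position 0..5, and those are all the positions the trace ever visits, so the invariant □(low_ink → paused) is never violated.

never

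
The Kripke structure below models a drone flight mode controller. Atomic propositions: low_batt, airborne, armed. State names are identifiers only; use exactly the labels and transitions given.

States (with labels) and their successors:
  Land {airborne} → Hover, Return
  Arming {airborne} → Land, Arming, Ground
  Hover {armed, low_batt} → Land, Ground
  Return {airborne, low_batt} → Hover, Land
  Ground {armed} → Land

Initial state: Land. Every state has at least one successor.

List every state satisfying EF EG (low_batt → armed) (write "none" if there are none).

States satisfying EG (low_batt → armed): {Land, Arming, Hover, Ground}.
States satisfying EF EG (low_batt → armed): {Land, Arming, Hover, Return, Ground}.

{Land, Arming, Hover, Return, Ground}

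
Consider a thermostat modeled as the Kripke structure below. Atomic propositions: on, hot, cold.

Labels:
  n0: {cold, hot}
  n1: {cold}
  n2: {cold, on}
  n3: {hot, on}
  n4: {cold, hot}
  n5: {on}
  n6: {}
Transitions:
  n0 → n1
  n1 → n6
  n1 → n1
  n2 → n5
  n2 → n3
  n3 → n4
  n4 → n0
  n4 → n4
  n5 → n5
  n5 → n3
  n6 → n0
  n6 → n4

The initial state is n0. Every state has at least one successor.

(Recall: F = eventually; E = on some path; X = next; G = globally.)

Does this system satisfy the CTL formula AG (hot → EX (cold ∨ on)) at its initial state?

States satisfying hot → EX (cold ∨ on): {n0, n1, n2, n3, n4, n5, n6}.
States satisfying AG (hot → EX (cold ∨ on)): {n0, n1, n2, n3, n4, n5, n6}.
Every state reachable from n0 satisfies hot → EX (cold ∨ on).
n0 ∈ Sat(AG (hot → EX (cold ∨ on))).

Satisfied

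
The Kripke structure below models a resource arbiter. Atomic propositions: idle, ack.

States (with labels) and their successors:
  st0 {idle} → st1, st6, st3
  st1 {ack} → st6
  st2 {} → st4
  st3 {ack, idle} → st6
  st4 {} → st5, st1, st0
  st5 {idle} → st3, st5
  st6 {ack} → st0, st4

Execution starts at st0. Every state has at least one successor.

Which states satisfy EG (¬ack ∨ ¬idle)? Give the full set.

States satisfying ¬ack ∨ ¬idle: {st0, st1, st2, st4, st5, st6}.
States satisfying EG (¬ack ∨ ¬idle): {st0, st1, st2, st4, st5, st6}.

{st0, st1, st2, st4, st5, st6}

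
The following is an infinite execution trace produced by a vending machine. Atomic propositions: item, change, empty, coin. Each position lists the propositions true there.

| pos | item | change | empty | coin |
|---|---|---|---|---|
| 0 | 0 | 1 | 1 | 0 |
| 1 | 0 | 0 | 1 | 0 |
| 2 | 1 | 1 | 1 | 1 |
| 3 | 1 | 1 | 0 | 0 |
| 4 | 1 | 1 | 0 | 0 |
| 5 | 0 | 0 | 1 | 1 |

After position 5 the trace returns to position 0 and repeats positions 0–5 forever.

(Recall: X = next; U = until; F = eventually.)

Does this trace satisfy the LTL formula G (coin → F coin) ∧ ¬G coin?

coin → F coin holds at every position 0..5, and those are all positions ever visited, so G (coin → F coin) holds.
Positions where coin holds: 2, 5.
Check F coin at each: 2→ok, 5→ok.
At position 0: G (coin → F coin) is true; ¬G coin is true; so G (coin → F coin) ∧ ¬G coin is true.

Holds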